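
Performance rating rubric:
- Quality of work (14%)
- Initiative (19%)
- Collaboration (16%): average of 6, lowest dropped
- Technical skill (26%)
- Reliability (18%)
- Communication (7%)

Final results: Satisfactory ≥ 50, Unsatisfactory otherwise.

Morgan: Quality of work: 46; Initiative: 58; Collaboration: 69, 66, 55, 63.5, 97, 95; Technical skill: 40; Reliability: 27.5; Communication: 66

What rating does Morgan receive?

Collaboration: drop 55 → average of remaining 5 = 390.5/5 = 78.1
Weighted total:
  Quality of work 46 × 0.14 = 6.44
  Initiative 58 × 0.19 = 11.02
  Collaboration 78.1 × 0.16 = 12.496
  Technical skill 40 × 0.26 = 10.4
  Reliability 27.5 × 0.18 = 4.95
  Communication 66 × 0.07 = 4.62
Sum = 49.926
49.926 < 50 → Unsatisfactory

Unsatisfactory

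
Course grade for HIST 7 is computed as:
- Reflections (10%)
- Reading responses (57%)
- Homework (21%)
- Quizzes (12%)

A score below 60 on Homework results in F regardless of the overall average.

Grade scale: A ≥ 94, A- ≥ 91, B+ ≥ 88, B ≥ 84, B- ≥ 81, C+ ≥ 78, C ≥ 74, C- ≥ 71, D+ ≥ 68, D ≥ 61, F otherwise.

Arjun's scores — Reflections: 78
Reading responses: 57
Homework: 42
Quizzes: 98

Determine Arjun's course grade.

F

Homework score 42 < 60: minimum not met.
Weighted total:
  Reflections 78 × 0.1 = 7.8
  Reading responses 57 × 0.57 = 32.49
  Homework 42 × 0.21 = 8.82
  Quizzes 98 × 0.12 = 11.76
Sum = 60.87
Because the Homework minimum was not met, the result is F.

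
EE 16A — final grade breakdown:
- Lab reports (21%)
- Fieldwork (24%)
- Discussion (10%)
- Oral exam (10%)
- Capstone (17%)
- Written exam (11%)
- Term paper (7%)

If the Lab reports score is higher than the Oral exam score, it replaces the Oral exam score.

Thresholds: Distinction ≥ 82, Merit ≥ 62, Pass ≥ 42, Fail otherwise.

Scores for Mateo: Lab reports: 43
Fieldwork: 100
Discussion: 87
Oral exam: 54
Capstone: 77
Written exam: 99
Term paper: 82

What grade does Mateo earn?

Lab reports (43) ≤ Oral exam (54), so Oral exam stays at 54.
Weighted total:
  Lab reports 43 × 0.21 = 9.03
  Fieldwork 100 × 0.24 = 24
  Discussion 87 × 0.1 = 8.7
  Oral exam 54 × 0.1 = 5.4
  Capstone 77 × 0.17 = 13.09
  Written exam 99 × 0.11 = 10.89
  Term paper 82 × 0.07 = 5.74
Sum = 76.85
76.85 is ≥ 62 and < 82 → Merit

Merit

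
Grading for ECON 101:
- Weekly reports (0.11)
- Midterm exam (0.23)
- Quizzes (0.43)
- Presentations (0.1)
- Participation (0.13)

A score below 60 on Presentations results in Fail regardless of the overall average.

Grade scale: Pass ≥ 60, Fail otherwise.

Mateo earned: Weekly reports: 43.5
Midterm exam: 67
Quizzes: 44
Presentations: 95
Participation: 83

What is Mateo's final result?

Fail

Presentations score 95 ≥ 60: minimum met.
Weighted total:
  Weekly reports 43.5 × 0.11 = 4.785
  Midterm exam 67 × 0.23 = 15.41
  Quizzes 44 × 0.43 = 18.92
  Presentations 95 × 0.1 = 9.5
  Participation 83 × 0.13 = 10.79
Sum = 59.405
59.405 < 60 → Fail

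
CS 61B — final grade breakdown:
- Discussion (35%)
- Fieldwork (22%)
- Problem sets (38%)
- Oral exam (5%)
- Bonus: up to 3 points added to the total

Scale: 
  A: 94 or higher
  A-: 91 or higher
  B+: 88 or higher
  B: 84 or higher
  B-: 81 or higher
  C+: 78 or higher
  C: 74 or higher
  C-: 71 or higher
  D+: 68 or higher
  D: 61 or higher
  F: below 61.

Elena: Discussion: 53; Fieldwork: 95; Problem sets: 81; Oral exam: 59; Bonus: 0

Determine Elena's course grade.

Weighted total:
  Discussion 53 × 0.35 = 18.55
  Fieldwork 95 × 0.22 = 20.9
  Problem sets 81 × 0.38 = 30.78
  Oral exam 59 × 0.05 = 2.95
Sum = 73.18
Bonus: 73.18 + 0 = 73.18
73.18 is ≥ 71 and < 74 → C-

C-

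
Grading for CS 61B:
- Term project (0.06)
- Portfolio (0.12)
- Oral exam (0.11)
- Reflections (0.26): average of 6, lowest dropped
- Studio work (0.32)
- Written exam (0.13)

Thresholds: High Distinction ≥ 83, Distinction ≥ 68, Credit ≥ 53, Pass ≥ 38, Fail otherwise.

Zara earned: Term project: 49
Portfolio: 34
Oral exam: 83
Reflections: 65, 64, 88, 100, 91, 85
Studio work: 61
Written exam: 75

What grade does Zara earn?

Credit

Reflections: drop 64 → average of remaining 5 = 429/5 = 85.8
Weighted total:
  Term project 49 × 0.06 = 2.94
  Portfolio 34 × 0.12 = 4.08
  Oral exam 83 × 0.11 = 9.13
  Reflections 85.8 × 0.26 = 22.308
  Studio work 61 × 0.32 = 19.52
  Written exam 75 × 0.13 = 9.75
Sum = 67.728
67.728 is ≥ 53 and < 68 → Credit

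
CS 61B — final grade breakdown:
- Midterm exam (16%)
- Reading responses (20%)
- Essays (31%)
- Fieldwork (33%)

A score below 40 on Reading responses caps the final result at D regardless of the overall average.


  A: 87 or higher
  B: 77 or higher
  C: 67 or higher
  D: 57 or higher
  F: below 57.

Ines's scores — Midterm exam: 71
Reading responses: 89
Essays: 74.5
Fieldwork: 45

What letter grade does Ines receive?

C

Reading responses score 89 ≥ 40: minimum met.
Weighted total:
  Midterm exam 71 × 0.16 = 11.36
  Reading responses 89 × 0.2 = 17.8
  Essays 74.5 × 0.31 = 23.095
  Fieldwork 45 × 0.33 = 14.85
Sum = 67.105
67.105 is ≥ 67 and < 77 → C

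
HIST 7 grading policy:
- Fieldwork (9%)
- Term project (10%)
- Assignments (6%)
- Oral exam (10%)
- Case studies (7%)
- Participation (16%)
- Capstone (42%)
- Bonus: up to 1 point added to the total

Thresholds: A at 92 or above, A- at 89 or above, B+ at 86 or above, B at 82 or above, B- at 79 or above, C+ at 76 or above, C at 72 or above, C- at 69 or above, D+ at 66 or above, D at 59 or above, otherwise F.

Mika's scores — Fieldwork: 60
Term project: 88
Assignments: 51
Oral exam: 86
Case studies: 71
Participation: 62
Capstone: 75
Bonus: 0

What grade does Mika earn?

C

Weighted total:
  Fieldwork 60 × 0.09 = 5.4
  Term project 88 × 0.1 = 8.8
  Assignments 51 × 0.06 = 3.06
  Oral exam 86 × 0.1 = 8.6
  Case studies 71 × 0.07 = 4.97
  Participation 62 × 0.16 = 9.92
  Capstone 75 × 0.42 = 31.5
Sum = 72.25
Bonus: 72.25 + 0 = 72.25
72.25 is ≥ 72 and < 76 → C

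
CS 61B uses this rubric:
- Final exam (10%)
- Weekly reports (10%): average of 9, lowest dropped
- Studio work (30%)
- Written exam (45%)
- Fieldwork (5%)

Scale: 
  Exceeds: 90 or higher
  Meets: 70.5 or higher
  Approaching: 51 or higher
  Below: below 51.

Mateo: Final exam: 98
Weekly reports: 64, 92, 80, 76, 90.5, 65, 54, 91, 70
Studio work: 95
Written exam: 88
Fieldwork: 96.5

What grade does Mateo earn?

Weekly reports: drop 54 → average of remaining 8 = 628.5/8 = 78.5625
Weighted total:
  Final exam 98 × 0.1 = 9.8
  Weekly reports 78.5625 × 0.1 = 7.85625
  Studio work 95 × 0.3 = 28.5
  Written exam 88 × 0.45 = 39.6
  Fieldwork 96.5 × 0.05 = 4.825
Sum = 90.58125
90.58125 ≥ 90 → Exceeds

Exceeds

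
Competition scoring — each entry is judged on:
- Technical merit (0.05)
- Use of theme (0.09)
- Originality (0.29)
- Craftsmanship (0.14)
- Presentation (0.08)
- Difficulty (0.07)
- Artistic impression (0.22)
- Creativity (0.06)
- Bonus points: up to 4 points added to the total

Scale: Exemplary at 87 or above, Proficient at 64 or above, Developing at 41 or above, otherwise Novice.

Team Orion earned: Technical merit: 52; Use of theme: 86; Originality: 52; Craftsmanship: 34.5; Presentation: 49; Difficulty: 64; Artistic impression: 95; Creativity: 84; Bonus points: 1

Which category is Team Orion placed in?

Weighted total:
  Technical merit 52 × 0.05 = 2.6
  Use of theme 86 × 0.09 = 7.74
  Originality 52 × 0.29 = 15.08
  Craftsmanship 34.5 × 0.14 = 4.83
  Presentation 49 × 0.08 = 3.92
  Difficulty 64 × 0.07 = 4.48
  Artistic impression 95 × 0.22 = 20.9
  Creativity 84 × 0.06 = 5.04
Sum = 64.59
Bonus points: 64.59 + 1 = 65.59
65.59 is ≥ 64 and < 87 → Proficient

Proficient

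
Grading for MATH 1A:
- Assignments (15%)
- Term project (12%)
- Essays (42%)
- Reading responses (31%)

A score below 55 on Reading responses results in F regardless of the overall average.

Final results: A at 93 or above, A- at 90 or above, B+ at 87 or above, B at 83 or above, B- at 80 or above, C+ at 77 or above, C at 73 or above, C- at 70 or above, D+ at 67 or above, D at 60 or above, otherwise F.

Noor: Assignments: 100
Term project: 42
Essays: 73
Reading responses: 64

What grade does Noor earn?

Reading responses score 64 ≥ 55: minimum met.
Weighted total:
  Assignments 100 × 0.15 = 15
  Term project 42 × 0.12 = 5.04
  Essays 73 × 0.42 = 30.66
  Reading responses 64 × 0.31 = 19.84
Sum = 70.54
70.54 is ≥ 70 and < 73 → C-

C-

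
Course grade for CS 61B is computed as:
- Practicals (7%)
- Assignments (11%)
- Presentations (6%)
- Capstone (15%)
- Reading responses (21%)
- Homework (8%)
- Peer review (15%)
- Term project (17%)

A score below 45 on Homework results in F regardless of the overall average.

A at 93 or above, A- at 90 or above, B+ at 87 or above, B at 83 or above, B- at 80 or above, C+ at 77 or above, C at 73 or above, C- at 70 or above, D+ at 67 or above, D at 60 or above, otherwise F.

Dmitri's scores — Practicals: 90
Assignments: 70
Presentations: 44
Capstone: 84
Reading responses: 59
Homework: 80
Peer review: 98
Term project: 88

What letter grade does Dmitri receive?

Homework score 80 ≥ 45: minimum met.
Weighted total:
  Practicals 90 × 0.07 = 6.3
  Assignments 70 × 0.11 = 7.7
  Presentations 44 × 0.06 = 2.64
  Capstone 84 × 0.15 = 12.6
  Reading responses 59 × 0.21 = 12.39
  Homework 80 × 0.08 = 6.4
  Peer review 98 × 0.15 = 14.7
  Term project 88 × 0.17 = 14.96
Sum = 77.69
77.69 is ≥ 77 and < 80 → C+

C+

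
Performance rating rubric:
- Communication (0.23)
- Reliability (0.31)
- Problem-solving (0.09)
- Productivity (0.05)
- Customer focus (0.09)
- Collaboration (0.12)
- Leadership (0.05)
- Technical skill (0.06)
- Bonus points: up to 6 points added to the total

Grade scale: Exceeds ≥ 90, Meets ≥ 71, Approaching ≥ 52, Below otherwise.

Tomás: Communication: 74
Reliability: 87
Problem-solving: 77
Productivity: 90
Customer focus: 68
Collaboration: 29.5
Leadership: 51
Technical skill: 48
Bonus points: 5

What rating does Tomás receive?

Weighted total:
  Communication 74 × 0.23 = 17.02
  Reliability 87 × 0.31 = 26.97
  Problem-solving 77 × 0.09 = 6.93
  Productivity 90 × 0.05 = 4.5
  Customer focus 68 × 0.09 = 6.12
  Collaboration 29.5 × 0.12 = 3.54
  Leadership 51 × 0.05 = 2.55
  Technical skill 48 × 0.06 = 2.88
Sum = 70.51
Bonus points: 70.51 + 5 = 75.51
75.51 is ≥ 71 and < 90 → Meets

Meets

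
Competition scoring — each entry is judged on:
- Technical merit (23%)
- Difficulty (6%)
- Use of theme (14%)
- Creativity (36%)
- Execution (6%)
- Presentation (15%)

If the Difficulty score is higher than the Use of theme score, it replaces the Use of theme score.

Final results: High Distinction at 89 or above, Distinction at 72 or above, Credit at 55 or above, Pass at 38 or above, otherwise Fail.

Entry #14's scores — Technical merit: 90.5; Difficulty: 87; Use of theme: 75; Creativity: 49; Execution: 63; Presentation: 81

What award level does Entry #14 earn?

Credit

Difficulty (87) > Use of theme (75), so Use of theme counts as 87.
Weighted total:
  Technical merit 90.5 × 0.23 = 20.815
  Difficulty 87 × 0.06 = 5.22
  Use of theme 87 × 0.14 = 12.18
  Creativity 49 × 0.36 = 17.64
  Execution 63 × 0.06 = 3.78
  Presentation 81 × 0.15 = 12.15
Sum = 71.785
71.785 is ≥ 55 and < 72 → Credit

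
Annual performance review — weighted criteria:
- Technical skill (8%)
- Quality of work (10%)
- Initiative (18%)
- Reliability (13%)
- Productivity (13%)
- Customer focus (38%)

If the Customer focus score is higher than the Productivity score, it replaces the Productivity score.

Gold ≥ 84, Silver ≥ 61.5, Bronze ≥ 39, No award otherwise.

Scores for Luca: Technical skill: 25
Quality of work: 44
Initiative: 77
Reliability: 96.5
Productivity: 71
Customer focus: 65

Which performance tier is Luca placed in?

Silver

Customer focus (65) ≤ Productivity (71), so Productivity stays at 71.
Weighted total:
  Technical skill 25 × 0.08 = 2
  Quality of work 44 × 0.1 = 4.4
  Initiative 77 × 0.18 = 13.86
  Reliability 96.5 × 0.13 = 12.545
  Productivity 71 × 0.13 = 9.23
  Customer focus 65 × 0.38 = 24.7
Sum = 66.735
66.735 is ≥ 61.5 and < 84 → Silver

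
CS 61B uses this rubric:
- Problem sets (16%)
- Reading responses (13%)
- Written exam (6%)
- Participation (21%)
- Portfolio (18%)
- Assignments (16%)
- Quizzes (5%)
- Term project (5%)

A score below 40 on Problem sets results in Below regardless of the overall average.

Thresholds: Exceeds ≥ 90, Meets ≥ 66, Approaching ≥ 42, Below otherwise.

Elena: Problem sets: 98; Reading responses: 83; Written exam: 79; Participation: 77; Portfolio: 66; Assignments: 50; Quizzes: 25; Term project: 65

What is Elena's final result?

Problem sets score 98 ≥ 40: minimum met.
Weighted total:
  Problem sets 98 × 0.16 = 15.68
  Reading responses 83 × 0.13 = 10.79
  Written exam 79 × 0.06 = 4.74
  Participation 77 × 0.21 = 16.17
  Portfolio 66 × 0.18 = 11.88
  Assignments 50 × 0.16 = 8
  Quizzes 25 × 0.05 = 1.25
  Term project 65 × 0.05 = 3.25
Sum = 71.76
71.76 is ≥ 66 and < 90 → Meets

Meets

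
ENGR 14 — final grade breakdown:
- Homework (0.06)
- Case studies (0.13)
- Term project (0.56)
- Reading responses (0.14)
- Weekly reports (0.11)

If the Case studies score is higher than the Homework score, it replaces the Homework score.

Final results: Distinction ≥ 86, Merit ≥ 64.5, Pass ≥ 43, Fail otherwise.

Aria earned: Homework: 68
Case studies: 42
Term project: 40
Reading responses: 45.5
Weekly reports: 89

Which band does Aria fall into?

Case studies (42) ≤ Homework (68), so Homework stays at 68.
Weighted total:
  Homework 68 × 0.06 = 4.08
  Case studies 42 × 0.13 = 5.46
  Term project 40 × 0.56 = 22.4
  Reading responses 45.5 × 0.14 = 6.37
  Weekly reports 89 × 0.11 = 9.79
Sum = 48.1
48.1 is ≥ 43 and < 64.5 → Pass

Pass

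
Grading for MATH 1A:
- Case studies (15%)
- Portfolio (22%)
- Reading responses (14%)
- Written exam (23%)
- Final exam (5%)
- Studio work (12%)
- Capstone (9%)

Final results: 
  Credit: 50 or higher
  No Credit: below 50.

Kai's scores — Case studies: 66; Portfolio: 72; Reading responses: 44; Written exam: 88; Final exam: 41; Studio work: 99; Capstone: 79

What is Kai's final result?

Weighted total:
  Case studies 66 × 0.15 = 9.9
  Portfolio 72 × 0.22 = 15.84
  Reading responses 44 × 0.14 = 6.16
  Written exam 88 × 0.23 = 20.24
  Final exam 41 × 0.05 = 2.05
  Studio work 99 × 0.12 = 11.88
  Capstone 79 × 0.09 = 7.11
Sum = 73.18
73.18 ≥ 50 → Credit

Credit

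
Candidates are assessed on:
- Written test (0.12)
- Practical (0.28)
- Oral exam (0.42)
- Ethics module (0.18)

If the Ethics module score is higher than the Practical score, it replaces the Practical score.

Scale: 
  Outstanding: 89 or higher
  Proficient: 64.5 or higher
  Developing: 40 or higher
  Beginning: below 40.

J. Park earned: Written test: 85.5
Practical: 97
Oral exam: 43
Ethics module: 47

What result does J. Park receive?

Ethics module (47) ≤ Practical (97), so Practical stays at 97.
Weighted total:
  Written test 85.5 × 0.12 = 10.26
  Practical 97 × 0.28 = 27.16
  Oral exam 43 × 0.42 = 18.06
  Ethics module 47 × 0.18 = 8.46
Sum = 63.94
63.94 is ≥ 40 and < 64.5 → Developing

Developing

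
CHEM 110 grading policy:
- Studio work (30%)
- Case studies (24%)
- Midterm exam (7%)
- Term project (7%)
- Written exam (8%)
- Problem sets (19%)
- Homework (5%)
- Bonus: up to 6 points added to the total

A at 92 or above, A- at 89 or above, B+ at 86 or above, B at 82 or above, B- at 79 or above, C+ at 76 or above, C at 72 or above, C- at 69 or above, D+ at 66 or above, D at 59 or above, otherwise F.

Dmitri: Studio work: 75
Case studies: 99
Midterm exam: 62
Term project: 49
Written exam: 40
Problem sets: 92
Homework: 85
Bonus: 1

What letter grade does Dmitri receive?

Weighted total:
  Studio work 75 × 0.3 = 22.5
  Case studies 99 × 0.24 = 23.76
  Midterm exam 62 × 0.07 = 4.34
  Term project 49 × 0.07 = 3.43
  Written exam 40 × 0.08 = 3.2
  Problem sets 92 × 0.19 = 17.48
  Homework 85 × 0.05 = 4.25
Sum = 78.96
Bonus: 78.96 + 1 = 79.96
79.96 is ≥ 79 and < 82 → B-

B-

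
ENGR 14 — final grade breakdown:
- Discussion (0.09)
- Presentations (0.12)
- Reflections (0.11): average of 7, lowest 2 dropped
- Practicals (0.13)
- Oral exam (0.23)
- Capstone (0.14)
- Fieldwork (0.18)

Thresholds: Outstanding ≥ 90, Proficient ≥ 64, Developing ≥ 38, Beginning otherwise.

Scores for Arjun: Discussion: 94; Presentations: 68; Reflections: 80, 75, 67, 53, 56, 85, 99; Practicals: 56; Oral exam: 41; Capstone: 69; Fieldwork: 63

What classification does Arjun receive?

Developing

Reflections: drop 53, 56 → average of remaining 5 = 406/5 = 81.2
Weighted total:
  Discussion 94 × 0.09 = 8.46
  Presentations 68 × 0.12 = 8.16
  Reflections 81.2 × 0.11 = 8.932
  Practicals 56 × 0.13 = 7.28
  Oral exam 41 × 0.23 = 9.43
  Capstone 69 × 0.14 = 9.66
  Fieldwork 63 × 0.18 = 11.34
Sum = 63.262
63.262 is ≥ 38 and < 64 → Developing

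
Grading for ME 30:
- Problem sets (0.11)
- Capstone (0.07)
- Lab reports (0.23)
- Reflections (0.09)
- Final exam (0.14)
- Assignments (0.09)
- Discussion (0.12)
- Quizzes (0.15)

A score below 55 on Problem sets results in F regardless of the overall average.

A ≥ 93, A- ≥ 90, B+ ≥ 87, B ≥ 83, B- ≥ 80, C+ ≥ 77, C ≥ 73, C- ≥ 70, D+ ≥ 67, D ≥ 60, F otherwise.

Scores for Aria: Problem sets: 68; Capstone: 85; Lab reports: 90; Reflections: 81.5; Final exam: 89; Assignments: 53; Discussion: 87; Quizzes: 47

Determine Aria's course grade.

C

Problem sets score 68 ≥ 55: minimum met.
Weighted total:
  Problem sets 68 × 0.11 = 7.48
  Capstone 85 × 0.07 = 5.95
  Lab reports 90 × 0.23 = 20.7
  Reflections 81.5 × 0.09 = 7.335
  Final exam 89 × 0.14 = 12.46
  Assignments 53 × 0.09 = 4.77
  Discussion 87 × 0.12 = 10.44
  Quizzes 47 × 0.15 = 7.05
Sum = 76.185
76.185 is ≥ 73 and < 77 → C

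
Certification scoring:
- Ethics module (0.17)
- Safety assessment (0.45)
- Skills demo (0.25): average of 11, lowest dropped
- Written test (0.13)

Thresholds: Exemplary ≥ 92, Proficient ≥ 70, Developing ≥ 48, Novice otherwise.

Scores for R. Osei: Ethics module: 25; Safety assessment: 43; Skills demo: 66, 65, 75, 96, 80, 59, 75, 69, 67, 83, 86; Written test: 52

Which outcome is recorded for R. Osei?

Skills demo: drop 59 → average of remaining 10 = 762/10 = 76.2
Weighted total:
  Ethics module 25 × 0.17 = 4.25
  Safety assessment 43 × 0.45 = 19.35
  Skills demo 76.2 × 0.25 = 19.05
  Written test 52 × 0.13 = 6.76
Sum = 49.41
49.41 is ≥ 48 and < 70 → Developing

Developing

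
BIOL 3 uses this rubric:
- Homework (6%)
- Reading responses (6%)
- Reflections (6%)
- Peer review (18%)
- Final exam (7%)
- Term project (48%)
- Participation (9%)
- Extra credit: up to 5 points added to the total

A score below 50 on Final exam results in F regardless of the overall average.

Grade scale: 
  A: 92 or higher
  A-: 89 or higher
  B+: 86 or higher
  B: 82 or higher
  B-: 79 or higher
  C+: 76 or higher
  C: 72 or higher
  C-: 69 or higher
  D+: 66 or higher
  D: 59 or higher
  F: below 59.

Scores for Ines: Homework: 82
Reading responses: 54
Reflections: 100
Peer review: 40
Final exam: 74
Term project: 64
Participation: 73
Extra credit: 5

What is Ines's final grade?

D+

Final exam score 74 ≥ 50: minimum met.
Weighted total:
  Homework 82 × 0.06 = 4.92
  Reading responses 54 × 0.06 = 3.24
  Reflections 100 × 0.06 = 6
  Peer review 40 × 0.18 = 7.2
  Final exam 74 × 0.07 = 5.18
  Term project 64 × 0.48 = 30.72
  Participation 73 × 0.09 = 6.57
Sum = 63.83
Extra credit: 63.83 + 5 = 68.83
68.83 is ≥ 66 and < 69 → D+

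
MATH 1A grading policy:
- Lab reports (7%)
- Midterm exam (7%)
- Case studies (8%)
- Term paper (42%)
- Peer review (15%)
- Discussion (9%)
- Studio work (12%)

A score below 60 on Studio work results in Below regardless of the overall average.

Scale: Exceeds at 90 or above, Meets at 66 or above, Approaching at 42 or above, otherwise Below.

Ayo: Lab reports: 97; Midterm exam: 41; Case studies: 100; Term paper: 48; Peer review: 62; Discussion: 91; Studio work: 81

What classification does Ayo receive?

Studio work score 81 ≥ 60: minimum met.
Weighted total:
  Lab reports 97 × 0.07 = 6.79
  Midterm exam 41 × 0.07 = 2.87
  Case studies 100 × 0.08 = 8
  Term paper 48 × 0.42 = 20.16
  Peer review 62 × 0.15 = 9.3
  Discussion 91 × 0.09 = 8.19
  Studio work 81 × 0.12 = 9.72
Sum = 65.03
65.03 is ≥ 42 and < 66 → Approaching

Approaching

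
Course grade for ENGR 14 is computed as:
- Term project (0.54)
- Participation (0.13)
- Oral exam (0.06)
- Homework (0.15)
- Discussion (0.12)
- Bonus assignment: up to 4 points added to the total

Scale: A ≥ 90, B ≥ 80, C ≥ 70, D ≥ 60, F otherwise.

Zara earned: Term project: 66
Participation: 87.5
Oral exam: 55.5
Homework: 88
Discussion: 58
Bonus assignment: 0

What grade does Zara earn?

C

Weighted total:
  Term project 66 × 0.54 = 35.64
  Participation 87.5 × 0.13 = 11.375
  Oral exam 55.5 × 0.06 = 3.33
  Homework 88 × 0.15 = 13.2
  Discussion 58 × 0.12 = 6.96
Sum = 70.505
Bonus assignment: 70.505 + 0 = 70.505
70.505 is ≥ 70 and < 80 → C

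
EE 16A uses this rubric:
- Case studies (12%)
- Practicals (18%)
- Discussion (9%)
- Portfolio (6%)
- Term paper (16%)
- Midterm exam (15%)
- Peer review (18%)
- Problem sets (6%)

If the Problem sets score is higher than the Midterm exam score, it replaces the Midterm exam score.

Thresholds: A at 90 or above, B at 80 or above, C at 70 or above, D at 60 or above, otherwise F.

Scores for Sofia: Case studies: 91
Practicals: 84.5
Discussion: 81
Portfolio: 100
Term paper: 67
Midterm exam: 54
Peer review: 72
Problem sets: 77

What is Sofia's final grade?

C

Problem sets (77) > Midterm exam (54), so Midterm exam counts as 77.
Weighted total:
  Case studies 91 × 0.12 = 10.92
  Practicals 84.5 × 0.18 = 15.21
  Discussion 81 × 0.09 = 7.29
  Portfolio 100 × 0.06 = 6
  Term paper 67 × 0.16 = 10.72
  Midterm exam 77 × 0.15 = 11.55
  Peer review 72 × 0.18 = 12.96
  Problem sets 77 × 0.06 = 4.62
Sum = 79.27
79.27 is ≥ 70 and < 80 → C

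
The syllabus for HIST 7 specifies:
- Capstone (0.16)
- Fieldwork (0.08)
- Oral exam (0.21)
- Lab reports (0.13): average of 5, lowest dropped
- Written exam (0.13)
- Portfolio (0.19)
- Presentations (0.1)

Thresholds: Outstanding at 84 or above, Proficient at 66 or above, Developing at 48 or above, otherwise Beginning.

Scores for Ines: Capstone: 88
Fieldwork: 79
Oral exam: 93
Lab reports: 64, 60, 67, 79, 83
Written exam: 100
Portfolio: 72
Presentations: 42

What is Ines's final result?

Proficient

Lab reports: drop 60 → average of remaining 4 = 293/4 = 73.25
Weighted total:
  Capstone 88 × 0.16 = 14.08
  Fieldwork 79 × 0.08 = 6.32
  Oral exam 93 × 0.21 = 19.53
  Lab reports 73.25 × 0.13 = 9.5225
  Written exam 100 × 0.13 = 13
  Portfolio 72 × 0.19 = 13.68
  Presentations 42 × 0.1 = 4.2
Sum = 80.3325
80.3325 is ≥ 66 and < 84 → Proficient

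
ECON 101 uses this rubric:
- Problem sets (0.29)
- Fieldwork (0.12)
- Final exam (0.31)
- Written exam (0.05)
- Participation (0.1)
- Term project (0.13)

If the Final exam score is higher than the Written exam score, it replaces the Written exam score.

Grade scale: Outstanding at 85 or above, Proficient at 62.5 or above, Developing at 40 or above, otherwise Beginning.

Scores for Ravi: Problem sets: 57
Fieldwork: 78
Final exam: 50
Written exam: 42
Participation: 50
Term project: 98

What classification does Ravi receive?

Developing

Final exam (50) > Written exam (42), so Written exam counts as 50.
Weighted total:
  Problem sets 57 × 0.29 = 16.53
  Fieldwork 78 × 0.12 = 9.36
  Final exam 50 × 0.31 = 15.5
  Written exam 50 × 0.05 = 2.5
  Participation 50 × 0.1 = 5
  Term project 98 × 0.13 = 12.74
Sum = 61.63
61.63 is ≥ 40 and < 62.5 → Developing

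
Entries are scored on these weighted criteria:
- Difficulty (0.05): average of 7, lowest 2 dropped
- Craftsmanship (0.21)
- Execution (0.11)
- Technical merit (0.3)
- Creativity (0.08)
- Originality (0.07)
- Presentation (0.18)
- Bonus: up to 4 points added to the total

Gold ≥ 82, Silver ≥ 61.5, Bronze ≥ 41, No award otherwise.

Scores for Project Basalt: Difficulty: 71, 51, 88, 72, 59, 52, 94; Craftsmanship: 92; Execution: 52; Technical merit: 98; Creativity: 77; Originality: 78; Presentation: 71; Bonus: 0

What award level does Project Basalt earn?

Difficulty: drop 51, 52 → average of remaining 5 = 384/5 = 76.8
Weighted total:
  Difficulty 76.8 × 0.05 = 3.84
  Craftsmanship 92 × 0.21 = 19.32
  Execution 52 × 0.11 = 5.72
  Technical merit 98 × 0.3 = 29.4
  Creativity 77 × 0.08 = 6.16
  Originality 78 × 0.07 = 5.46
  Presentation 71 × 0.18 = 12.78
Sum = 82.68
Bonus: 82.68 + 0 = 82.68
82.68 ≥ 82 → Gold

Gold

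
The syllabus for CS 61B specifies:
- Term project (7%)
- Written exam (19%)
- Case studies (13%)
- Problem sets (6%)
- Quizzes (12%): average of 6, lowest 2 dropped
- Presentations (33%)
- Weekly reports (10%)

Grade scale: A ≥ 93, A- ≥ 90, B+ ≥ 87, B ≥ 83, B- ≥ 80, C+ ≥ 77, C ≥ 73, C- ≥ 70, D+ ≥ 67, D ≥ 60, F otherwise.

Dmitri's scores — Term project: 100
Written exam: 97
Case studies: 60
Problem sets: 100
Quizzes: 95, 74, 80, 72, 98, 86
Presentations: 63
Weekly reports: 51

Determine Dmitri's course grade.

C

Quizzes: drop 72, 74 → average of remaining 4 = 359/4 = 89.75
Weighted total:
  Term project 100 × 0.07 = 7
  Written exam 97 × 0.19 = 18.43
  Case studies 60 × 0.13 = 7.8
  Problem sets 100 × 0.06 = 6
  Quizzes 89.75 × 0.12 = 10.77
  Presentations 63 × 0.33 = 20.79
  Weekly reports 51 × 0.1 = 5.1
Sum = 75.89
75.89 is ≥ 73 and < 77 → C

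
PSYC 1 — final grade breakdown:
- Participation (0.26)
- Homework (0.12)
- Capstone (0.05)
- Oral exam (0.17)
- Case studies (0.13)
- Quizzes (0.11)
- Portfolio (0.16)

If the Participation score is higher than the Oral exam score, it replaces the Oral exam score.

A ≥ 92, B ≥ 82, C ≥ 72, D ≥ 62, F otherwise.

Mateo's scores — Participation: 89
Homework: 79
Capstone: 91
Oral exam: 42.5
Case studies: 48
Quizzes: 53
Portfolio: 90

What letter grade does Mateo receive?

Participation (89) > Oral exam (42.5), so Oral exam counts as 89.
Weighted total:
  Participation 89 × 0.26 = 23.14
  Homework 79 × 0.12 = 9.48
  Capstone 91 × 0.05 = 4.55
  Oral exam 89 × 0.17 = 15.13
  Case studies 48 × 0.13 = 6.24
  Quizzes 53 × 0.11 = 5.83
  Portfolio 90 × 0.16 = 14.4
Sum = 78.77
78.77 is ≥ 72 and < 82 → C

C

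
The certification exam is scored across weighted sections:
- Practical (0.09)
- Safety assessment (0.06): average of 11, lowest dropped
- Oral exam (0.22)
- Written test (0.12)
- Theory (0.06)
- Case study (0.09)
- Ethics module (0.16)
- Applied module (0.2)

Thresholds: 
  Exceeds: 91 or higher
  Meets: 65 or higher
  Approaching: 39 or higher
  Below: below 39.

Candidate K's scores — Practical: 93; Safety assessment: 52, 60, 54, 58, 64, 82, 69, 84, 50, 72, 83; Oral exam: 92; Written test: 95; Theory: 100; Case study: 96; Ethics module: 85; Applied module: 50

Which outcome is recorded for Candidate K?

Meets

Safety assessment: drop 50 → average of remaining 10 = 678/10 = 67.8
Weighted total:
  Practical 93 × 0.09 = 8.37
  Safety assessment 67.8 × 0.06 = 4.068
  Oral exam 92 × 0.22 = 20.24
  Written test 95 × 0.12 = 11.4
  Theory 100 × 0.06 = 6
  Case study 96 × 0.09 = 8.64
  Ethics module 85 × 0.16 = 13.6
  Applied module 50 × 0.2 = 10
Sum = 82.318
82.318 is ≥ 65 and < 91 → Meets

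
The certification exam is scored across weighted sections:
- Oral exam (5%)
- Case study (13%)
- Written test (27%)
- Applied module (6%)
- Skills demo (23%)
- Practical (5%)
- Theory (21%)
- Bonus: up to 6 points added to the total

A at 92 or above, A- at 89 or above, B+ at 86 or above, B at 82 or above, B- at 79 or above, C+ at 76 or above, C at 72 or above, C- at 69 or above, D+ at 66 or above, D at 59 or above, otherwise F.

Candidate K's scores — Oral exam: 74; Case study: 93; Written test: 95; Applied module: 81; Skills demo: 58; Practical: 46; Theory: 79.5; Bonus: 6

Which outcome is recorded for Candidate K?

Weighted total:
  Oral exam 74 × 0.05 = 3.7
  Case study 93 × 0.13 = 12.09
  Written test 95 × 0.27 = 25.65
  Applied module 81 × 0.06 = 4.86
  Skills demo 58 × 0.23 = 13.34
  Practical 46 × 0.05 = 2.3
  Theory 79.5 × 0.21 = 16.695
Sum = 78.635
Bonus: 78.635 + 6 = 84.635
84.635 is ≥ 82 and < 86 → B

B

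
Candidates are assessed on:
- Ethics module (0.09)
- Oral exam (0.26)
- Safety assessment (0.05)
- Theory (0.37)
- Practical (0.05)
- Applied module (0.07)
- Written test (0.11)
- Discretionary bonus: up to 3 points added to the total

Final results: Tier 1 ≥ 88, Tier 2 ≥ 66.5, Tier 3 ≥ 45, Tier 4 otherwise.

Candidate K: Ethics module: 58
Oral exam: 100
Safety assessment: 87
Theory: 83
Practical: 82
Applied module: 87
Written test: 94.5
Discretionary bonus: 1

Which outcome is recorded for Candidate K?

Weighted total:
  Ethics module 58 × 0.09 = 5.22
  Oral exam 100 × 0.26 = 26
  Safety assessment 87 × 0.05 = 4.35
  Theory 83 × 0.37 = 30.71
  Practical 82 × 0.05 = 4.1
  Applied module 87 × 0.07 = 6.09
  Written test 94.5 × 0.11 = 10.395
Sum = 86.865
Discretionary bonus: 86.865 + 1 = 87.865
87.865 is ≥ 66.5 and < 88 → Tier 2

Tier 2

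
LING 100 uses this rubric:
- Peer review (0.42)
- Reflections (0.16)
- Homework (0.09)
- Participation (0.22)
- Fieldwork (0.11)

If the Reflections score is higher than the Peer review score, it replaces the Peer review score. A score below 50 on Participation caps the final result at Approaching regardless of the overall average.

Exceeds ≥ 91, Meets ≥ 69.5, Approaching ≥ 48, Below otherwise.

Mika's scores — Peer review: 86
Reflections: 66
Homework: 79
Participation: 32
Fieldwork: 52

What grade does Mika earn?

Approaching

Reflections (66) ≤ Peer review (86), so Peer review stays at 86.
Participation score 32 < 50: minimum not met.
Weighted total:
  Peer review 86 × 0.42 = 36.12
  Reflections 66 × 0.16 = 10.56
  Homework 79 × 0.09 = 7.11
  Participation 32 × 0.22 = 7.04
  Fieldwork 52 × 0.11 = 5.72
Sum = 66.55
66.55 would be Approaching; cap at Approaching applies → Approaching.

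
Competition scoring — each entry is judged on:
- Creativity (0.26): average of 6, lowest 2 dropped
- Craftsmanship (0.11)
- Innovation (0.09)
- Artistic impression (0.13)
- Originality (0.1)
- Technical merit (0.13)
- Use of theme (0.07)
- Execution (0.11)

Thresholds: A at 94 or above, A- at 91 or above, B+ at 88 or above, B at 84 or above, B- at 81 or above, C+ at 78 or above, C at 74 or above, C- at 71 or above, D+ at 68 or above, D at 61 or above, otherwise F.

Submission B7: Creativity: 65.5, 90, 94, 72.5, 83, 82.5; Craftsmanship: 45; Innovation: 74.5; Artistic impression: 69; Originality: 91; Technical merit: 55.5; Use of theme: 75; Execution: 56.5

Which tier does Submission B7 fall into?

Creativity: drop 65.5, 72.5 → average of remaining 4 = 349.5/4 = 87.375
Weighted total:
  Creativity 87.375 × 0.26 = 22.7175
  Craftsmanship 45 × 0.11 = 4.95
  Innovation 74.5 × 0.09 = 6.705
  Artistic impression 69 × 0.13 = 8.97
  Originality 91 × 0.1 = 9.1
  Technical merit 55.5 × 0.13 = 7.215
  Use of theme 75 × 0.07 = 5.25
  Execution 56.5 × 0.11 = 6.215
Sum = 71.1225
71.1225 is ≥ 71 and < 74 → C-

C-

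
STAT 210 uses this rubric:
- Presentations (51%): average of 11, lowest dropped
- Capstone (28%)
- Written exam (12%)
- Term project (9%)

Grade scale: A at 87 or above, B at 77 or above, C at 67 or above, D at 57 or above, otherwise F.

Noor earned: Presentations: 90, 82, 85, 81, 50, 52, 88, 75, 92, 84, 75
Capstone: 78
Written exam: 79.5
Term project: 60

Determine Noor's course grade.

Presentations: drop 50 → average of remaining 10 = 804/10 = 80.4
Weighted total:
  Presentations 80.4 × 0.51 = 41.004
  Capstone 78 × 0.28 = 21.84
  Written exam 79.5 × 0.12 = 9.54
  Term project 60 × 0.09 = 5.4
Sum = 77.784
77.784 is ≥ 77 and < 87 → B

B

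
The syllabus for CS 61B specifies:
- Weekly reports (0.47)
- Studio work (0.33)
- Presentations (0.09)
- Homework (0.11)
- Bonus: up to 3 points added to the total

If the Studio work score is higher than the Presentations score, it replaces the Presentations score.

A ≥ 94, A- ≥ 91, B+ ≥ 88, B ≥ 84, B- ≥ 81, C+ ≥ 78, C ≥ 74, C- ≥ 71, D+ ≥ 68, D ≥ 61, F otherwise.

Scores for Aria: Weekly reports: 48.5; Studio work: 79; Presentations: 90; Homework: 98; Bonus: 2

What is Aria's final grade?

D+

Studio work (79) ≤ Presentations (90), so Presentations stays at 90.
Weighted total:
  Weekly reports 48.5 × 0.47 = 22.795
  Studio work 79 × 0.33 = 26.07
  Presentations 90 × 0.09 = 8.1
  Homework 98 × 0.11 = 10.78
Sum = 67.745
Bonus: 67.745 + 2 = 69.745
69.745 is ≥ 68 and < 71 → D+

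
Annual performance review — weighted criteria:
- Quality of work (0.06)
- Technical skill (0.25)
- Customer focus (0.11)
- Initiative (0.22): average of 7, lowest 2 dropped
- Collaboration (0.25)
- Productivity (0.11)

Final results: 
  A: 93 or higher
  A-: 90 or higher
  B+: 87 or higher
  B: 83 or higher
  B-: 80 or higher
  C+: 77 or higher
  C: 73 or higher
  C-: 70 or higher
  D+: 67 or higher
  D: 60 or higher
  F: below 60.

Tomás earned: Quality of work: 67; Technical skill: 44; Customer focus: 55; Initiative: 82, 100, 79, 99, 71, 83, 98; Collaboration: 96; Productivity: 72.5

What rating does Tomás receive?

C

Initiative: drop 71, 79 → average of remaining 5 = 462/5 = 92.4
Weighted total:
  Quality of work 67 × 0.06 = 4.02
  Technical skill 44 × 0.25 = 11
  Customer focus 55 × 0.11 = 6.05
  Initiative 92.4 × 0.22 = 20.328
  Collaboration 96 × 0.25 = 24
  Productivity 72.5 × 0.11 = 7.975
Sum = 73.373
73.373 is ≥ 73 and < 77 → C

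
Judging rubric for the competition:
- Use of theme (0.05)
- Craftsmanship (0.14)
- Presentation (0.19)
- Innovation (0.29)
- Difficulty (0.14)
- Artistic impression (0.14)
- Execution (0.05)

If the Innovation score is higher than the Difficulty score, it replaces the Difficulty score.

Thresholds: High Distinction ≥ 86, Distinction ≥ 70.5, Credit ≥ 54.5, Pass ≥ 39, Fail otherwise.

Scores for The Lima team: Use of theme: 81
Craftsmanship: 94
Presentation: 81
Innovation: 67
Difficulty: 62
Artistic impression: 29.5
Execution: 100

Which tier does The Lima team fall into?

Distinction

Innovation (67) > Difficulty (62), so Difficulty counts as 67.
Weighted total:
  Use of theme 81 × 0.05 = 4.05
  Craftsmanship 94 × 0.14 = 13.16
  Presentation 81 × 0.19 = 15.39
  Innovation 67 × 0.29 = 19.43
  Difficulty 67 × 0.14 = 9.38
  Artistic impression 29.5 × 0.14 = 4.13
  Execution 100 × 0.05 = 5
Sum = 70.54
70.54 is ≥ 70.5 and < 86 → Distinction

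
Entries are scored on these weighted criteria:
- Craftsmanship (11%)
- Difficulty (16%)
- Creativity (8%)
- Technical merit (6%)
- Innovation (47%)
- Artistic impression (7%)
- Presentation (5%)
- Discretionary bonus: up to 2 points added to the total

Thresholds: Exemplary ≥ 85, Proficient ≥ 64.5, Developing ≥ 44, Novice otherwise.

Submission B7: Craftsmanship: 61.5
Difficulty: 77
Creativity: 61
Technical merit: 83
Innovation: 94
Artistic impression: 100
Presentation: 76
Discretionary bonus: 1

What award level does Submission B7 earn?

Proficient

Weighted total:
  Craftsmanship 61.5 × 0.11 = 6.765
  Difficulty 77 × 0.16 = 12.32
  Creativity 61 × 0.08 = 4.88
  Technical merit 83 × 0.06 = 4.98
  Innovation 94 × 0.47 = 44.18
  Artistic impression 100 × 0.07 = 7
  Presentation 76 × 0.05 = 3.8
Sum = 83.925
Discretionary bonus: 83.925 + 1 = 84.925
84.925 is ≥ 64.5 and < 85 → Proficient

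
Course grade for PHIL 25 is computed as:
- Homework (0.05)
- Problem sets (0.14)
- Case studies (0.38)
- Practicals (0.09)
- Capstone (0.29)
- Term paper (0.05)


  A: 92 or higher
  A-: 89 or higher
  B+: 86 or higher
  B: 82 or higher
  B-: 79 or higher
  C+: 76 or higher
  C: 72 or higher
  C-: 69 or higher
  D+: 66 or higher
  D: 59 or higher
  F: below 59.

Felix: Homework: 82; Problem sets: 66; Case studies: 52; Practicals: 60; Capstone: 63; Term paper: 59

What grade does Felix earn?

Weighted total:
  Homework 82 × 0.05 = 4.1
  Problem sets 66 × 0.14 = 9.24
  Case studies 52 × 0.38 = 19.76
  Practicals 60 × 0.09 = 5.4
  Capstone 63 × 0.29 = 18.27
  Term paper 59 × 0.05 = 2.95
Sum = 59.72
59.72 is ≥ 59 and < 66 → D

D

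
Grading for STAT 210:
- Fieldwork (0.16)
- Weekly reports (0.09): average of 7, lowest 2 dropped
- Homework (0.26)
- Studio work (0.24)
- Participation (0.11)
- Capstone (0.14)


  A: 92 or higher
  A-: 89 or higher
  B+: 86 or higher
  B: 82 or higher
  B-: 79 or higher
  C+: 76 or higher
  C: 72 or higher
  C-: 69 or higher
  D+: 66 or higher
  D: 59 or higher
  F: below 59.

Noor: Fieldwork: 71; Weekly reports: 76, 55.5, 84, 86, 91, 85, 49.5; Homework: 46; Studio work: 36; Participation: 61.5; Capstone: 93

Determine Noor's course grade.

D

Weekly reports: drop 49.5, 55.5 → average of remaining 5 = 422/5 = 84.4
Weighted total:
  Fieldwork 71 × 0.16 = 11.36
  Weekly reports 84.4 × 0.09 = 7.596
  Homework 46 × 0.26 = 11.96
  Studio work 36 × 0.24 = 8.64
  Participation 61.5 × 0.11 = 6.765
  Capstone 93 × 0.14 = 13.02
Sum = 59.341
59.341 is ≥ 59 and < 66 → D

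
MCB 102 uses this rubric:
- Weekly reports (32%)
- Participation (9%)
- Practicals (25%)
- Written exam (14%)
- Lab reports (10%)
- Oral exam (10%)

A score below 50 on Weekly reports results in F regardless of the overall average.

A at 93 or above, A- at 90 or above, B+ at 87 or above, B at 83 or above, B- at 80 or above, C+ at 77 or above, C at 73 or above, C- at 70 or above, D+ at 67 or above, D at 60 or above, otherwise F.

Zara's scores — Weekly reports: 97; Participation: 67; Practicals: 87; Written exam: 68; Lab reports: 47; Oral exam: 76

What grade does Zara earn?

B-

Weekly reports score 97 ≥ 50: minimum met.
Weighted total:
  Weekly reports 97 × 0.32 = 31.04
  Participation 67 × 0.09 = 6.03
  Practicals 87 × 0.25 = 21.75
  Written exam 68 × 0.14 = 9.52
  Lab reports 47 × 0.1 = 4.7
  Oral exam 76 × 0.1 = 7.6
Sum = 80.64
80.64 is ≥ 80 and < 83 → B-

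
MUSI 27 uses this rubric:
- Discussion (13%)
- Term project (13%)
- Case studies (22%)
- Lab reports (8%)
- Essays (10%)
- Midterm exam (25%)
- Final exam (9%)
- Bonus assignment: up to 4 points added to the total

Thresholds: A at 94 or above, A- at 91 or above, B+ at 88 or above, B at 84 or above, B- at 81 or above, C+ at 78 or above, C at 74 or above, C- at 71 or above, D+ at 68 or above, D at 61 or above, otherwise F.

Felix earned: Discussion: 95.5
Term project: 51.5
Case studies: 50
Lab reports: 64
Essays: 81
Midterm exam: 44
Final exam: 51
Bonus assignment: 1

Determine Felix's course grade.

F

Weighted total:
  Discussion 95.5 × 0.13 = 12.415
  Term project 51.5 × 0.13 = 6.695
  Case studies 50 × 0.22 = 11
  Lab reports 64 × 0.08 = 5.12
  Essays 81 × 0.1 = 8.1
  Midterm exam 44 × 0.25 = 11
  Final exam 51 × 0.09 = 4.59
Sum = 58.92
Bonus assignment: 58.92 + 1 = 59.92
59.92 < 61 → F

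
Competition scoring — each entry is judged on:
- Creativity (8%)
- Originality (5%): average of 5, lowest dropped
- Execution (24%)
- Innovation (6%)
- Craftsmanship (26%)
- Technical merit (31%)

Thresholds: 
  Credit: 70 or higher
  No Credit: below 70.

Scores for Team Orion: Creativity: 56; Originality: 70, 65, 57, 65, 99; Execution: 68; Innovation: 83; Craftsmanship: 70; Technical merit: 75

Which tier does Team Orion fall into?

Credit

Originality: drop 57 → average of remaining 4 = 299/4 = 74.75
Weighted total:
  Creativity 56 × 0.08 = 4.48
  Originality 74.75 × 0.05 = 3.7375
  Execution 68 × 0.24 = 16.32
  Innovation 83 × 0.06 = 4.98
  Craftsmanship 70 × 0.26 = 18.2
  Technical merit 75 × 0.31 = 23.25
Sum = 70.9675
70.9675 ≥ 70 → Credit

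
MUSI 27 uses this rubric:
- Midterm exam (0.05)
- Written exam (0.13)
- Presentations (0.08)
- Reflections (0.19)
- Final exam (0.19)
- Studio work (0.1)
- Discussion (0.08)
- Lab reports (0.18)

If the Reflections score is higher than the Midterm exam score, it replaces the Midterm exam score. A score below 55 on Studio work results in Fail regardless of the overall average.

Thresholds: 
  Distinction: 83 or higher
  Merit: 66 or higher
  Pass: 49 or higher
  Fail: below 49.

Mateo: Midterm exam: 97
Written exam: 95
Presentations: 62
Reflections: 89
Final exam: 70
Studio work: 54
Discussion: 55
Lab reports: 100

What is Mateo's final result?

Reflections (89) ≤ Midterm exam (97), so Midterm exam stays at 97.
Studio work score 54 < 55: minimum not met.
Weighted total:
  Midterm exam 97 × 0.05 = 4.85
  Written exam 95 × 0.13 = 12.35
  Presentations 62 × 0.08 = 4.96
  Reflections 89 × 0.19 = 16.91
  Final exam 70 × 0.19 = 13.3
  Studio work 54 × 0.1 = 5.4
  Discussion 55 × 0.08 = 4.4
  Lab reports 100 × 0.18 = 18
Sum = 80.17
Because the Studio work minimum was not met, the result is Fail.

Fail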